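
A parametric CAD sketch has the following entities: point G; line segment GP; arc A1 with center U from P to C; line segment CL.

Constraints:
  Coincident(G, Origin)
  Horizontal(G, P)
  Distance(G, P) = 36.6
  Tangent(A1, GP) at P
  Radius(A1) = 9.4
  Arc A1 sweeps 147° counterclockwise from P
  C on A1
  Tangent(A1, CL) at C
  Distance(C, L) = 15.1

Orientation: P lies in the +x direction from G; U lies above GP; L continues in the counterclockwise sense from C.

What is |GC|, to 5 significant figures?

45.158

G is at the origin; G and P share the same y with |GP| = 36.6 and P on the +x side, so P = (36.600, 0.0000). Tangency of A1 to GP means the radius UP is perpendicular to GP, so U = P + (0, 9.4) = (36.600, 9.4000). On A1, P sits at bearing -90° from U; a 147° counterclockwise sweep puts C at bearing 57°, so C = U + 9.4·(cos 57°, sin 57°) = (41.720, 17.284). Then |GC| = |C − G| = 45.158.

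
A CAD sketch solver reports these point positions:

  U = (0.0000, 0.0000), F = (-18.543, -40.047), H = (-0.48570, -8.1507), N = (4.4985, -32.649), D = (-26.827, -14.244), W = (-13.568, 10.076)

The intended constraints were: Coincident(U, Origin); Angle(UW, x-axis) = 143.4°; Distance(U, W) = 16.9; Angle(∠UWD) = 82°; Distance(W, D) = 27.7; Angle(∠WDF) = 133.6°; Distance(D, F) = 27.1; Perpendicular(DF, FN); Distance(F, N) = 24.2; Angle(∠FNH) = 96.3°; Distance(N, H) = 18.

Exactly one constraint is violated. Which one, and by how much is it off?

Distance(N, H) = 18 — off by 7.00.

U = (0.00, 0.00) ✓; UW at 143.4° ✓; |UW| = 16.90 ✓; ∠UWD = 82.00° ✓; |WD| = 27.70 ✓; ∠WDF = 133.6° ✓; |DF| = 27.10 ✓; ∠(DF, FN) = 90.00° ✓; |FN| = 24.20 ✓; ∠FNH = 96.30° ✓; |NH| = 25.00 ✗.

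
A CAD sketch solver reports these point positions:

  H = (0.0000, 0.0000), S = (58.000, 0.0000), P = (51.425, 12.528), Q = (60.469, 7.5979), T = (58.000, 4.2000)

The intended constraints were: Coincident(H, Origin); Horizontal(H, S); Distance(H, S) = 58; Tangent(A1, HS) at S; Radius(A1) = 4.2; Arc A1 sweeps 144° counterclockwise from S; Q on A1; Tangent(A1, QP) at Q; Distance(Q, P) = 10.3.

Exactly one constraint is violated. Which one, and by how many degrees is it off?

Tangent(A1, QP) at Q — off by 7.41°.

H = (0.00, 0.00) ✓; H.y = 0.00, S.y = 0.00 ✓; |HS| = 58.00 ✓; ∠(TS, SH) = 90.00° ✓; |TS| = 4.200 ✓; bearing(T→Q) − bearing(T→S) = 144.0° ✓; |TQ| = 4.200 ✓; ∠(TQ, QP) = 82.59° ✗; |QP| = 10.30 ✓.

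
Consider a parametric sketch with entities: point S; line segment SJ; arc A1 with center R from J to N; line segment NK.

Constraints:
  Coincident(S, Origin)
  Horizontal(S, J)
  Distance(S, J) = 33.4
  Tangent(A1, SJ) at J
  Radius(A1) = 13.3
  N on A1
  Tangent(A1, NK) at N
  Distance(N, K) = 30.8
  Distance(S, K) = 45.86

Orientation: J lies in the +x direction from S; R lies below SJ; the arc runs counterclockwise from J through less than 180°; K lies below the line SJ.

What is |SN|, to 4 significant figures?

23.44

S is at the origin; SJ is horizontal with |SJ| = 33.4 and J on the +x side, so J = (33.40, 0.000). Tangency of A1 to SJ means the radius RJ is perpendicular to SJ, so R = J + (0, -13.3) = (33.40, -13.30). Since RN ⟂ NK (tangency), |RK| = √(13.3² + 30.8²) = 33.55 regardless of where N sits on A1. So K lies on both circle(S, 45.86) and circle(R, 33.55); the below-SJ intersection is K = (17.03, -42.58). N is the foot of the tangent from K: N = (20.17, -11.94).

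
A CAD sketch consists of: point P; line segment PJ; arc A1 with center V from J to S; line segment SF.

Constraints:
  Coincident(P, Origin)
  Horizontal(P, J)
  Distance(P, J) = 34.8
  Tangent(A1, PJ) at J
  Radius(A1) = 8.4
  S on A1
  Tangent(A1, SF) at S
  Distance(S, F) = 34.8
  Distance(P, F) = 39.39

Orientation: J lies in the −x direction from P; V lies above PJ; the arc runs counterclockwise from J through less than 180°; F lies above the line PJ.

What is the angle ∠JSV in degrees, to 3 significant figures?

56.6°

Checks: |VS| = 8.400 ✓; ∠(VS, SF) = 90.00° ✓; |SF| = 34.80 ✓; |PF| = 39.39 ✓.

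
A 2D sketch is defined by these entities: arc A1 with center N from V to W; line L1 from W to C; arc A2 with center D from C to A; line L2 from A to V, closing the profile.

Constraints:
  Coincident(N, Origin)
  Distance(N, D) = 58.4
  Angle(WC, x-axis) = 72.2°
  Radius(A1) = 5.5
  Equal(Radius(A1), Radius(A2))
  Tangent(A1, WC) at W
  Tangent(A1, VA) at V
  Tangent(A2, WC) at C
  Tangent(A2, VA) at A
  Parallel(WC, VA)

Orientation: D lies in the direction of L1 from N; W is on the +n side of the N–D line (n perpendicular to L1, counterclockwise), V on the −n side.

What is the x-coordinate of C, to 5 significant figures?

12.616

The slot axis is L1's direction at 72.2°, so u = (cos 72.2°, sin 72.2°) = (0.30570, 0.95213) and n = (−sin 72.2°, cos 72.2°) = (-0.95213, 0.30570). N is at the origin and D lies 58.4 along u from N, so D = 58.4·u = (17.853, 55.604). Tangency of A1 to both parallel lines with radius 5.5 puts W and V at N ± 5.5·n: W = (-5.2367, 1.6813), V = (5.2367, -1.6813). Equal radii place C and A the same way about D: C = D + 5.5·n = (12.616, 57.286), A = D − 5.5·n = (23.089, 53.923). So C.x = 12.616.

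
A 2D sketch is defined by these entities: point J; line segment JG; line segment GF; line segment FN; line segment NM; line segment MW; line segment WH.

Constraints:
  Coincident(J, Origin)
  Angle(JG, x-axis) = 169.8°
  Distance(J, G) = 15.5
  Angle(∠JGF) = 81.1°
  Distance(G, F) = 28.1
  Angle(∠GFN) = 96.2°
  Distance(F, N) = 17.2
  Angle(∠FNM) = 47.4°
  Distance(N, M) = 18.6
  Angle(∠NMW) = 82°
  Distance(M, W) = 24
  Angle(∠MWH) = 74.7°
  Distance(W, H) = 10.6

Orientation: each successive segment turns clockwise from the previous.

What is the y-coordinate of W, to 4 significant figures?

36.40

∠FNM = 47.4° gives NM at -145.5° from the x-axis; with |NM| = 18.6, M = (-4.623, 14.92). ∠NMW = 82.0° gives MW at 116.5° from the x-axis; with |MW| = 24.0, W = (-15.33, 36.40). So W.y = 36.40.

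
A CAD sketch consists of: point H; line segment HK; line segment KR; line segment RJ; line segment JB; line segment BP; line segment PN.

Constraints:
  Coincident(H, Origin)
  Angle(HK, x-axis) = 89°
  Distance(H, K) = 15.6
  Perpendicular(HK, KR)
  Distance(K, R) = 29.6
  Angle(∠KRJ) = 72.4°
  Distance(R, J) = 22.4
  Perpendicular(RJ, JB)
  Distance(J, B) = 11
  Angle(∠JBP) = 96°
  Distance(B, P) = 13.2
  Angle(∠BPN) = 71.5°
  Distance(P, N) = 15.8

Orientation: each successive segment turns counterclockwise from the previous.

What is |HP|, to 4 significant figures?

18.31

H is at the origin; HK runs at 89.0° with length 15.6, so K = (0.2723, 15.60). The perpendicularity gives KR at right angles to HK, so KR runs at 179.0°; with |KR| = 29.6, R = (-29.32, 16.11). ∠KRJ = 72.4° gives RJ at -73.40° from the x-axis; with |RJ| = 22.4, J = (-22.92, -5.352). RJ is perpendicular to JB, so JB runs at 16.60°; with |JB| = 11.0, B = (-12.38, -2.210). ∠JBP = 96.0° gives BP at 100.6° from the x-axis; with |BP| = 13.2, P = (-14.81, 10.77). Then |HP| = |P − H| = 18.31.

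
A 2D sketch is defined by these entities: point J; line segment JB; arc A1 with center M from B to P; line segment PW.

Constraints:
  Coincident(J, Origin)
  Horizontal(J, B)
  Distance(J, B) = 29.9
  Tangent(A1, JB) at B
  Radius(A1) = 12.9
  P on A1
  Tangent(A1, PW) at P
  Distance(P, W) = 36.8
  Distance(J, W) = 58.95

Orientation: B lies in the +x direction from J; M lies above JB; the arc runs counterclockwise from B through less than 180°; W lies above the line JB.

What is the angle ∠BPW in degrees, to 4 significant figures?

124.0°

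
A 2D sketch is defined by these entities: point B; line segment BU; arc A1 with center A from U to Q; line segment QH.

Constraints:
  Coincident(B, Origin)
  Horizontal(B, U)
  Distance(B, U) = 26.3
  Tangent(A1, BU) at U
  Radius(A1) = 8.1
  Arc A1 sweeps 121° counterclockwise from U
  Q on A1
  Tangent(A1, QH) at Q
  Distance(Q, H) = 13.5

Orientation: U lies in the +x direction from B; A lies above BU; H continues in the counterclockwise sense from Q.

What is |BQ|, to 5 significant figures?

35.436

B is at the origin; B and U share the same y with |BU| = 26.3 and U on the +x side, so U = (26.300, 0.0000). The tangent condition forces AU to be normal to BU, so A = U + (0, 8.1) = (26.300, 8.1000). On A1, U sits at bearing -90° from A; a 121° counterclockwise sweep puts Q at bearing 31°, so Q = A + 8.1·(cos 31°, sin 31°) = (33.243, 12.272). Then |BQ| = |Q − B| = 35.436.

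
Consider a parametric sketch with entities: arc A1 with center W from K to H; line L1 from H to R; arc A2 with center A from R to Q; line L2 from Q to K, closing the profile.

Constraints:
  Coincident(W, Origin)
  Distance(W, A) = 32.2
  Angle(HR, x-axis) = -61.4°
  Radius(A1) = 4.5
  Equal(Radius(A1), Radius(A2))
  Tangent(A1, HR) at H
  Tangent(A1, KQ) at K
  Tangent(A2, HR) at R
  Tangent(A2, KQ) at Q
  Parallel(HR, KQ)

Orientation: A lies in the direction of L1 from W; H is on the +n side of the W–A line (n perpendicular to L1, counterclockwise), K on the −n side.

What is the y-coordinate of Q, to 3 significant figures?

-30.4

The slot axis is L1's direction at -61.4°, so u = (cos -61.4°, sin -61.4°) = (0.479, -0.878) and n = (−sin -61.4°, cos -61.4°) = (0.878, 0.479). W is at the origin and A lies 32.2 along u from W, so A = 32.2·u = (15.4, -28.3). Tangency of A1 to both parallel lines with radius 4.5 puts H and K at W ± 4.5·n: H = (3.95, 2.15), K = (-3.95, -2.15). Equal radii place R and Q the same way about A: R = A + 4.5·n = (19.4, -26.1), Q = A − 4.5·n = (11.5, -30.4). So Q.y = -30.4.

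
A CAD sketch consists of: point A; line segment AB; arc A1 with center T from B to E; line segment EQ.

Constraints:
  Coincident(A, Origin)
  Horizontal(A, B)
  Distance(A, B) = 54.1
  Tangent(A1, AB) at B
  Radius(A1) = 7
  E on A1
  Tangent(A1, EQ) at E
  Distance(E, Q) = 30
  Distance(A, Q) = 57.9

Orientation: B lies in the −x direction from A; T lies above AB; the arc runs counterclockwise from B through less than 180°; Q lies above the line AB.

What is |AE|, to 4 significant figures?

47.56

A is at the origin; AB is horizontal with |AB| = 54.1 and B on the −x side, so B = (-54.10, 0.000). The tangent condition forces TB to be normal to AB, so T = B + (0, 7) = (-54.10, 7.000). Since TE ⟂ EQ (tangency), |TQ| = √(7.0² + 30.0²) = 30.81 regardless of where E sits on A1. So Q lies on both circle(A, 57.9) and circle(T, 30.81); the above-AB intersection is Q = (-45.00, 36.43). E is the foot of the tangent from Q: E = (-47.12, 6.506).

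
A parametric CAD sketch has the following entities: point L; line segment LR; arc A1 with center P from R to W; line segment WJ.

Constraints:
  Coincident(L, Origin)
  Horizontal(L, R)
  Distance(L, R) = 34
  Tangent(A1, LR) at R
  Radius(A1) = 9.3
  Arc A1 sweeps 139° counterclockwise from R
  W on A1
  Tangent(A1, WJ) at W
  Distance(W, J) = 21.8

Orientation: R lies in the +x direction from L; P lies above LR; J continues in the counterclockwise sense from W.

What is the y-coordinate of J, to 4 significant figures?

30.62

L is at the origin; L and R share the same y with |LR| = 34.0 and R on the +x side, so R = (34.00, 0.000). Tangency of A1 to LR means the radius PR is perpendicular to LR, so P = R + (0, 9.3) = (34.00, 9.300). On A1, R sits at bearing -90° from P; a 139° counterclockwise sweep puts W at bearing 49°, so W = P + 9.3·(cos 49°, sin 49°) = (40.10, 16.32). Since A1 is tangent to WJ there, PW ⟂ WJ, so WJ runs along (−sin 49°, cos 49°); with |WJ| = 21.8, J = (23.65, 30.62). So J.y = 30.62.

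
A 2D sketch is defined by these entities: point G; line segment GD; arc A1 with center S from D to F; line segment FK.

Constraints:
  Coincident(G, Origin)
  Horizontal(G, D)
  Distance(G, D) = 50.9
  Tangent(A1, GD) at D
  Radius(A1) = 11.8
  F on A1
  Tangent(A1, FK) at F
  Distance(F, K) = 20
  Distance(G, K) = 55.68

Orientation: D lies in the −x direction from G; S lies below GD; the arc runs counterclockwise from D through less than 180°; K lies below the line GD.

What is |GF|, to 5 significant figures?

62.331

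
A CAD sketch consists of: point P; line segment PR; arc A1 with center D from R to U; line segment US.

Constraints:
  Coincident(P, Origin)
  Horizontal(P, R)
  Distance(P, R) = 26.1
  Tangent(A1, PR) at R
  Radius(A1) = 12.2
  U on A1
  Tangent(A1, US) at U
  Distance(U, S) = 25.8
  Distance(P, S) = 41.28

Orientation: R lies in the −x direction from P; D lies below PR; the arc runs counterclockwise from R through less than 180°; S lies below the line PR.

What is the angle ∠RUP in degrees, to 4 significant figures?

37.23°

Checks: |DU| = 12.20 ✓; ∠(DU, US) = 90.00° ✓; |US| = 25.80 ✓; |PS| = 41.28 ✓.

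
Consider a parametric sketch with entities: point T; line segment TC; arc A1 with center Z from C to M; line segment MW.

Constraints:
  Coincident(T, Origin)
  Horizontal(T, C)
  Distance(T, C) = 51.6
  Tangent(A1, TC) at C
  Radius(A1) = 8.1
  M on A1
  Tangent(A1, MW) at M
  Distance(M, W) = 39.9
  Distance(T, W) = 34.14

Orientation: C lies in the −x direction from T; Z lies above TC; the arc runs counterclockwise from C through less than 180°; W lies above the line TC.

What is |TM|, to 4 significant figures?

46.09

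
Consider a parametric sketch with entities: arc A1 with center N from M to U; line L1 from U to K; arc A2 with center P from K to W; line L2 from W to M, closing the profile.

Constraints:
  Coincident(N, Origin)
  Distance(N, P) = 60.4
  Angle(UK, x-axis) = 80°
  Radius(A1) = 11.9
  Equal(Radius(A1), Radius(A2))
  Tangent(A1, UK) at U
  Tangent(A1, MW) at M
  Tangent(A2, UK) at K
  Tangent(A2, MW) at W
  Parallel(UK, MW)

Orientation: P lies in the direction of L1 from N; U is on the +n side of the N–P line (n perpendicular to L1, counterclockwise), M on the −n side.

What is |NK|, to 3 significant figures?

61.6

Tangency of A1 to both parallel lines with radius 11.9 puts U and M at N ± 11.9·n: U = (-11.7, 2.07), M = (11.7, -2.07). Equal radii place K and W the same way about P: K = P + 11.9·n = (-1.23, 61.5), W = P − 11.9·n = (22.2, 57.4). Then |NK| = |K − N| = 61.6.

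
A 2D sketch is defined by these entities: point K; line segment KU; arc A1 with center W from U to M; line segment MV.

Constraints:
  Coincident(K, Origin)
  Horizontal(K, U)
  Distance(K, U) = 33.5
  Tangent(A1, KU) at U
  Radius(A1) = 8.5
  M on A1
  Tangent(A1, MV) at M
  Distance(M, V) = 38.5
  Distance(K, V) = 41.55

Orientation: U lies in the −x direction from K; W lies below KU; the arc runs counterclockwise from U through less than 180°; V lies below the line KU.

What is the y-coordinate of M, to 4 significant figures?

-14.89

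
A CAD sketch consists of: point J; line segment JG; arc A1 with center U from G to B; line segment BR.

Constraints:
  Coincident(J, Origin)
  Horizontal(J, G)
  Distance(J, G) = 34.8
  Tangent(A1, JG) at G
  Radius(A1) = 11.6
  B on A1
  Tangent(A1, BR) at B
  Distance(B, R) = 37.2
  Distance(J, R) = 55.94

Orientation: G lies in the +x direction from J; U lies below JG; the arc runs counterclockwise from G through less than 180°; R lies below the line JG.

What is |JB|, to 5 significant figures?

26.358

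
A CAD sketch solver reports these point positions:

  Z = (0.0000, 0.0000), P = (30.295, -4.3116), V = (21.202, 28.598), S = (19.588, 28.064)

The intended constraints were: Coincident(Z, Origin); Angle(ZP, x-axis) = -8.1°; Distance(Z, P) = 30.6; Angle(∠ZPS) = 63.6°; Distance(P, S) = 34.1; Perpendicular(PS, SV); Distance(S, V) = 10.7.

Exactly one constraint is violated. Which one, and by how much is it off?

Distance(S, V) = 10.7 — off by 9.00.

Z = (0.00, 0.00) ✓; ZP at -8.100° ✓; |ZP| = 30.60 ✓; ∠ZPS = 63.60° ✓; |PS| = 34.10 ✓; ∠(PS, SV) = 89.99° ✓; |SV| = 1.700 ✗.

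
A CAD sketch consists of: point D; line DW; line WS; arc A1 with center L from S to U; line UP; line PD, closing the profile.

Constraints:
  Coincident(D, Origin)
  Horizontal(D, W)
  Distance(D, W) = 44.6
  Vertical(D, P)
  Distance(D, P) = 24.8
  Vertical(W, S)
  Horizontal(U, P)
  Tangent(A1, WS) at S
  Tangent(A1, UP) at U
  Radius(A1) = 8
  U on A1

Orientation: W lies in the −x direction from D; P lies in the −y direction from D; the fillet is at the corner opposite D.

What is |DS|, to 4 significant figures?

47.66

D is at the origin; D and W share the same y with |DW| = 44.6 and W on the −x side, so W = (-44.60, 0.000). DP is vertical with |DP| = 24.8 and P on the −y side, so P = (0.000, -24.80). The virtual corner opposite D is at (-44.60, -24.80). A1 meets WS tangentially, so LS is at right angles to WS and tangency of A1 to UP means the radius LU is perpendicular to UP, with radius 8.0, so the center L sits 8.0 in from both sides at L = (-36.60, -16.80). That places the tangent points at S = (-44.60, -16.80) on WS and U = (-36.60, -24.80) on UP. Then |DS| = |S − D| = 47.66.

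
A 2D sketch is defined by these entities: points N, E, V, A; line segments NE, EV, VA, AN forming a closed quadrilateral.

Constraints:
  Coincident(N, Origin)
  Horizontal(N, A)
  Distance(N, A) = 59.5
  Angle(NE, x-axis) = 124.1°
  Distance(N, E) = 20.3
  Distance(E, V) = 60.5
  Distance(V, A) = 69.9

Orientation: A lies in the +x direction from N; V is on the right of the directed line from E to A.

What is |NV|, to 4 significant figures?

41.98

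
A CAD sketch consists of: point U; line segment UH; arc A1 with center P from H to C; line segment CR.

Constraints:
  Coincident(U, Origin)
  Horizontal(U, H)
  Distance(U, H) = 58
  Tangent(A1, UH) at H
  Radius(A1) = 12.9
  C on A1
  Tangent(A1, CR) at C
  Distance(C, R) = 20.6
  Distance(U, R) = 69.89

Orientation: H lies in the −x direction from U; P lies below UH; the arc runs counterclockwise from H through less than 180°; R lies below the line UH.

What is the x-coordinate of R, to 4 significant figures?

-59.18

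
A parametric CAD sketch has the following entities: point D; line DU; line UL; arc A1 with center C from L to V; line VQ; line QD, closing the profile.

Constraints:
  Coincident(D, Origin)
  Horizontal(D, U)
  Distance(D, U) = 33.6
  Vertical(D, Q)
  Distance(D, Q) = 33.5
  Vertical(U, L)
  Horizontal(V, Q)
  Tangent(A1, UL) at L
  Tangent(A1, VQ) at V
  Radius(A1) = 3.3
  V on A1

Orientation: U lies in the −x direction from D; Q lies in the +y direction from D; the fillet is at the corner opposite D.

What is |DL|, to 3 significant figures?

45.2

D is at the origin; DU is horizontal with |DU| = 33.6 and U on the −x side, so U = (-33.6, 0.00). D and Q share the same x with |DQ| = 33.5 and Q on the +y side, so Q = (0.00, 33.5). The virtual corner opposite D is at (-33.6, 33.5). Since A1 is tangent to UL there, CL ⟂ UL and A1 meets VQ tangentially, so CV is at right angles to VQ, with radius 3.3, so the center C sits 3.3 in from both sides at C = (-30.3, 30.2). That places the tangent points at L = (-33.6, 30.2) on UL and V = (-30.3, 33.5) on VQ. Then |DL| = |L − D| = 45.2.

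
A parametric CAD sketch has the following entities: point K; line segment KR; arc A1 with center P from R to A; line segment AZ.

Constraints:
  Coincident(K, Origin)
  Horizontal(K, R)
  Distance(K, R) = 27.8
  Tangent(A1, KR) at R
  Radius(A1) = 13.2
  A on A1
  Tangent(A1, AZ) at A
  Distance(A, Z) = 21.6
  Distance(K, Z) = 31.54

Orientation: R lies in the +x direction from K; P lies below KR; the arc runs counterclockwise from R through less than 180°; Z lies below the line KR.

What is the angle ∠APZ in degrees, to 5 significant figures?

58.570°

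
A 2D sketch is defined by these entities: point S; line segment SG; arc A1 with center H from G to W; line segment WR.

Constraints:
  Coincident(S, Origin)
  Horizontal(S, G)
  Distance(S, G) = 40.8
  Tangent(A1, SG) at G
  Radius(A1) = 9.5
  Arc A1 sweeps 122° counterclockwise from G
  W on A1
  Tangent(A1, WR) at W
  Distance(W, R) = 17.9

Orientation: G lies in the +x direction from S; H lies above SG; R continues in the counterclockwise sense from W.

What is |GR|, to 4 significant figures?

29.75

S is at the origin; S and G share the same y with |SG| = 40.8 and G on the +x side, so G = (40.80, 0.000). Tangency of A1 to SG means the radius HG is perpendicular to SG, so H = G + (0, 9.5) = (40.80, 9.500). On A1, G sits at bearing -90° from H; a 122° counterclockwise sweep puts W at bearing 32°, so W = H + 9.5·(cos 32°, sin 32°) = (48.86, 14.53). Tangency of A1 to WR means the radius HW is perpendicular to WR, so WR runs along (−sin 32°, cos 32°); with |WR| = 17.9, R = (39.37, 29.71). Then |GR| = |R − G| = 29.75.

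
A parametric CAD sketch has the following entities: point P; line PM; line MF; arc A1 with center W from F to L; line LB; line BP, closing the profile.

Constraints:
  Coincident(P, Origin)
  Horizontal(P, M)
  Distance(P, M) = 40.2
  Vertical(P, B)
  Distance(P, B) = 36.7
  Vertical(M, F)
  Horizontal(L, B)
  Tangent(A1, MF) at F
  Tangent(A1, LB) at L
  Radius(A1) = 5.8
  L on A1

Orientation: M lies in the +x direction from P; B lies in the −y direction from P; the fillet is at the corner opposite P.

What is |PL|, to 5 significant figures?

50.302

P is at the origin; PM is horizontal with |PM| = 40.2 and M on the +x side, so M = (40.200, 0.0000). P and B share the same x with |PB| = 36.7 and B on the −y side, so B = (0.0000, -36.700). The virtual corner opposite P is at (40.200, -36.700). Since A1 is tangent to MF there, WF ⟂ MF and tangency of A1 to LB means the radius WL is perpendicular to LB, with radius 5.8, so the center W sits 5.8 in from both sides at W = (34.400, -30.900). That places the tangent points at F = (40.200, -30.900) on MF and L = (34.400, -36.700) on LB. Then |PL| = |L − P| = 50.302.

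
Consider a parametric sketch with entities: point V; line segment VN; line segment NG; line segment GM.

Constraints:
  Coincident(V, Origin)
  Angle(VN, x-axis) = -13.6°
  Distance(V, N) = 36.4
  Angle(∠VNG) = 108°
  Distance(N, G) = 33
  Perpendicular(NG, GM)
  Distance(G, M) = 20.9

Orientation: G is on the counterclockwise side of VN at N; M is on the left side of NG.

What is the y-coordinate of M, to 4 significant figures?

30.50

V is at the origin; VN runs at -13.6° with length 36.4, so N = 36.4·(cos -13.6°, sin -13.6°) = (35.38, -8.559). ∠VNG = 108.0°, so NG runs at -13.6° + (180° − 108.0°) = 58.40° from the x-axis; with |NG| = 33.0, G = N + 33.0·(cos 58.40°, sin 58.40°) = (52.67, 19.55). The perpendicularity gives GM at right angles to NG; with |GM| = 20.9 on the left of NG, M = G + 20.9·(-0.8517, 0.5240) = (34.87, 30.50). So M.y = 30.50.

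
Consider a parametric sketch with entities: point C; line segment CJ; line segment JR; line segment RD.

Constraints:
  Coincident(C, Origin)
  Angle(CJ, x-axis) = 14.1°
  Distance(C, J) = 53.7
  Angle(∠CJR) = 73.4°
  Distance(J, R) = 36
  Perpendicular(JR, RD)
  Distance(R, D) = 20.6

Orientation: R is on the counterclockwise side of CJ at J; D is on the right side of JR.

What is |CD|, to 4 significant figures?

74.96

C is at the origin; CJ runs at 14.1° with length 53.7, so J = 53.7·(cos 14.1°, sin 14.1°) = (52.08, 13.08). ∠CJR = 73.4°, so JR runs at 14.1° + (180° − 73.4°) = 120.7° from the x-axis; with |JR| = 36.0, R = J + 36.0·(cos 120.7°, sin 120.7°) = (33.70, 44.04). JR ⟂ RD; with |RD| = 20.6 on the right of JR, D = R + 20.6·(0.8599, 0.5105) = (51.42, 54.55). Then |CD| = |D − C| = 74.96.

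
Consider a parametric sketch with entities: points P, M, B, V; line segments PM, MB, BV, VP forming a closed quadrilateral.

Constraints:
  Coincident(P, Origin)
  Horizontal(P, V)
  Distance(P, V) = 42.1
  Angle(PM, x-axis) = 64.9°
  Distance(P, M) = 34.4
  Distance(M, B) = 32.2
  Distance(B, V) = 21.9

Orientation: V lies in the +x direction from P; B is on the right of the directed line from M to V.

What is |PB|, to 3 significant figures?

20.2

P is at the origin; PV is horizontal with |PV| = 42.1 and V in +x, so V = (42.1, 0). PM runs at 64.9° with |PM| = 34.4, so M = (14.6, 31.2). B is determined by |MB| = 32.2 and |BV| = 21.9 together: it lies at the intersection of circle(M, 32.2) and circle(V, 21.9). With |MV| = 41.6, the foot of the radical line on MV is 27.5 from M and the perpendicular offset is √(32.2² − 27.5²) = 16.8. Taking the right-of-MV solution: B = (20.2, -0.555).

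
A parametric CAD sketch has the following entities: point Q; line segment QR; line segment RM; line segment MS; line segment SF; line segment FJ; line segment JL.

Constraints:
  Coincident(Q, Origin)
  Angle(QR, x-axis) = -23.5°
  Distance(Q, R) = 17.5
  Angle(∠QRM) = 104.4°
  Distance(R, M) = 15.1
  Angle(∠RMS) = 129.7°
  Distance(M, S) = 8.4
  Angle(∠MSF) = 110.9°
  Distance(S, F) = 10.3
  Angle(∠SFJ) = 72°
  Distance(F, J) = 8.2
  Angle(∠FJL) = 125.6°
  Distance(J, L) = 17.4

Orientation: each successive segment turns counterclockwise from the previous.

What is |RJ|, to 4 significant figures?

13.62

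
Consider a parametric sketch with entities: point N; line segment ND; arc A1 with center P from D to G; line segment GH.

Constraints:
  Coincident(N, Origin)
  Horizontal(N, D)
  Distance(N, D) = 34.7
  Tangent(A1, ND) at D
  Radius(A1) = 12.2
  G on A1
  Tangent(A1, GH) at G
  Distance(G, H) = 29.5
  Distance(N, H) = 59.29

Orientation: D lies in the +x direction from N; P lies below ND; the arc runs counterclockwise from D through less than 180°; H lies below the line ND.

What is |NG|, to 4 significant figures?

30.73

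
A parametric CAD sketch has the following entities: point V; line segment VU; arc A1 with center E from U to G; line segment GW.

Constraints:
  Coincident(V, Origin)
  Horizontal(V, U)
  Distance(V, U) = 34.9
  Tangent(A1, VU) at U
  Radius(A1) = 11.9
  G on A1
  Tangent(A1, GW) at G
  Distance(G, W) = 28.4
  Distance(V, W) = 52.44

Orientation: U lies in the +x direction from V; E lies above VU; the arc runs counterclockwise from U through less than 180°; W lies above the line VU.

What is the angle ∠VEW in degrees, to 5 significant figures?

101.23°

V is at the origin; V and U share the same y with |VU| = 34.9 and U on the +x side, so U = (34.900, 0.0000). Tangency of A1 to VU means the radius EU is perpendicular to VU, so E = U + (0, 11.9) = (34.900, 11.900). Since EG ⟂ GW (tangency), |EW| = √(11.9² + 28.4²) = 30.792 regardless of where G sits on A1. So W lies on both circle(V, 52.44) and circle(E, 30.792); the above-VU intersection is W = (30.828, 42.422). G is the foot of the tangent from W: G = (45.171, 17.910).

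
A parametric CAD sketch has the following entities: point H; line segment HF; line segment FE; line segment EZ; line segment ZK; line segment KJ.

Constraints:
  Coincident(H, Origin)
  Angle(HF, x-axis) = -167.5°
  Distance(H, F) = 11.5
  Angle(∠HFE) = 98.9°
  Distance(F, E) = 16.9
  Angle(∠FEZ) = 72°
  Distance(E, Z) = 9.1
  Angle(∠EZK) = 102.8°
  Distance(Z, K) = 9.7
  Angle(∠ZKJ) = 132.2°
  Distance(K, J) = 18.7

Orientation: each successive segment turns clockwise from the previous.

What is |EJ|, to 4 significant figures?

24.78

∠EZK = 102.8° gives ZK at -73.80° from the x-axis; with |ZK| = 9.7, K = (-5.604, 4.471). ∠ZKJ = 132.2° gives KJ at -121.6° from the x-axis; with |KJ| = 18.7, J = (-15.40, -11.46). Then |EJ| = |J − E| = 24.78.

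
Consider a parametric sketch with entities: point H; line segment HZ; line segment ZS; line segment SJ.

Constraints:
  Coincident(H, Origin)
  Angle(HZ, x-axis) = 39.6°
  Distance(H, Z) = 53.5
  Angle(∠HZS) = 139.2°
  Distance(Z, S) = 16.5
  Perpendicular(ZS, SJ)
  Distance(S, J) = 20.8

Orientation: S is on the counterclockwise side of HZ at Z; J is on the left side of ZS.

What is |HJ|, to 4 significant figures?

58.73

H is at the origin; HZ runs at 39.6° with length 53.5, so Z = 53.5·(cos 39.6°, sin 39.6°) = (41.22, 34.10). ∠HZS = 139.2°, so ZS runs at 39.6° + (180° − 139.2°) = 80.40° from the x-axis; with |ZS| = 16.5, S = Z + 16.5·(cos 80.40°, sin 80.40°) = (43.97, 50.37). The perpendicularity gives SJ at right angles to ZS; with |SJ| = 20.8 on the left of ZS, J = S + 20.8·(-0.9860, 0.1668) = (23.47, 53.84). Then |HJ| = |J − H| = 58.73.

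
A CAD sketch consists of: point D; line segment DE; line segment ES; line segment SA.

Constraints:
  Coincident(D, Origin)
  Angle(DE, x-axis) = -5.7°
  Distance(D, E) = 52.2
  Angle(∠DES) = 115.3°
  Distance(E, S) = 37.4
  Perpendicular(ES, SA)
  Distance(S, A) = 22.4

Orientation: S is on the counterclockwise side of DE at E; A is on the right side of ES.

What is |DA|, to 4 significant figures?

91.70

D is at the origin; DE runs at -5.7° with length 52.2, so E = 52.2·(cos -5.7°, sin -5.7°) = (51.94, -5.184). ∠DES = 115.3°, so ES runs at -5.7° + (180° − 115.3°) = 59.00° from the x-axis; with |ES| = 37.4, S = E + 37.4·(cos 59.00°, sin 59.00°) = (71.20, 26.87). The perpendicularity gives SA at right angles to ES; with |SA| = 22.4 on the right of ES, A = S + 22.4·(0.8572, -0.5150) = (90.40, 15.34). Then |DA| = |A − D| = 91.70.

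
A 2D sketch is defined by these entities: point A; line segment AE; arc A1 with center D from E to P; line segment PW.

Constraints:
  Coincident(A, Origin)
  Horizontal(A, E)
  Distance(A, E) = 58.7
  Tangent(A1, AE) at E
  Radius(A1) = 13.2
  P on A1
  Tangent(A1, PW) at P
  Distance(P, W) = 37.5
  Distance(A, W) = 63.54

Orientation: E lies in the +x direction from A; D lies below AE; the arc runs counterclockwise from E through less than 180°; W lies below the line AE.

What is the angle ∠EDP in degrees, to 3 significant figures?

82.6°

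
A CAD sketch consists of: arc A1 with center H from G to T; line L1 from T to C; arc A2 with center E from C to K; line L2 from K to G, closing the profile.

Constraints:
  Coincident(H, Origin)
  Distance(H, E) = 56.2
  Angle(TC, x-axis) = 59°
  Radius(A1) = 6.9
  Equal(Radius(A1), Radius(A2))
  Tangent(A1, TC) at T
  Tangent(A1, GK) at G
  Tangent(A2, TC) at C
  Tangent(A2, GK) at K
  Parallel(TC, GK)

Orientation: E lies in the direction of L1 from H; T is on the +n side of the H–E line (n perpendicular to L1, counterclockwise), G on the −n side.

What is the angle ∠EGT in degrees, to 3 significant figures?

83.0°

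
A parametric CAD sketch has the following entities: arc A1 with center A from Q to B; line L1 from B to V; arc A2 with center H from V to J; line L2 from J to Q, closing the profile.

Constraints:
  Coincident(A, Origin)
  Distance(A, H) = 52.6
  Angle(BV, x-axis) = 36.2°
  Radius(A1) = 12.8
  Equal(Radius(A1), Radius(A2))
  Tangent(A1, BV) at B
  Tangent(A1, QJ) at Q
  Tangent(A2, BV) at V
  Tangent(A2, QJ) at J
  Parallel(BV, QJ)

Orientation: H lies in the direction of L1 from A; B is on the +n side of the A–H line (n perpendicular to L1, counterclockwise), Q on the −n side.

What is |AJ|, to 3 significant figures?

54.1

The slot axis is L1's direction at 36.2°, so u = (cos 36.2°, sin 36.2°) = (0.807, 0.591) and n = (−sin 36.2°, cos 36.2°) = (-0.591, 0.807). A is at the origin and H lies 52.6 along u from A, so H = 52.6·u = (42.4, 31.1). Tangency of A1 to both parallel lines with radius 12.8 puts B and Q at A ± 12.8·n: B = (-7.56, 10.3), Q = (7.56, -10.3). Equal radii place V and J the same way about H: V = H + 12.8·n = (34.9, 41.4), J = H − 12.8·n = (50.0, 20.7). Then |AJ| = |J − A| = 54.1.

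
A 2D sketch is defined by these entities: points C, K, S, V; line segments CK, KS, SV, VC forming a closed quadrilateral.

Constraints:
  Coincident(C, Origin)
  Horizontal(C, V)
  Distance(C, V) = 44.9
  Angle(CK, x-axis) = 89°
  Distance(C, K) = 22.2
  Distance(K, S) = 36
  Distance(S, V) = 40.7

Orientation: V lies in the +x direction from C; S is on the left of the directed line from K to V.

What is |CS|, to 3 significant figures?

50.5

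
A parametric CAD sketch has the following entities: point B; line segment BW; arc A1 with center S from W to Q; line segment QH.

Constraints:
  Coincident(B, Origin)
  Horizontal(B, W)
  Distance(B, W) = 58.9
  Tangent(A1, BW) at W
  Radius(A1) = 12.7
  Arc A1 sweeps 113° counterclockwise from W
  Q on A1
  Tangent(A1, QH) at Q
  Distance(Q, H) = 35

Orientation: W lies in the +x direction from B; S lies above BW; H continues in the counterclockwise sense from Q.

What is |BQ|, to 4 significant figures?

72.77

Tangency of A1 to BW means the radius SW is perpendicular to BW, so S = W + (0, 12.7) = (58.90, 12.70). On A1, W sits at bearing -90° from S; a 113° counterclockwise sweep puts Q at bearing 23°, so Q = S + 12.7·(cos 23°, sin 23°) = (70.59, 17.66). Then |BQ| = |Q − B| = 72.77.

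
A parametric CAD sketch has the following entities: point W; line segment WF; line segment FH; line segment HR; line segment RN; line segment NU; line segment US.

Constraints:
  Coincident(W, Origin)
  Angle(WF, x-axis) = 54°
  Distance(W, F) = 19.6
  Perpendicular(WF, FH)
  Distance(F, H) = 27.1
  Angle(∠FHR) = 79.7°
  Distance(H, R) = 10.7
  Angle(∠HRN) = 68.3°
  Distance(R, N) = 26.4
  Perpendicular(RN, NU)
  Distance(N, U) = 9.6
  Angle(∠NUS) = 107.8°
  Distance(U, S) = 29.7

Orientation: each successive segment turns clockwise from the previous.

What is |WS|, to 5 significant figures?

43.788

W is at the origin; WF runs at 54.0° with length 19.6, so F = (11.521, 15.857). The perpendicularity gives FH at right angles to WF, so FH runs at -36.000°; with |FH| = 27.1, H = (33.445, -0.072247). ∠FHR = 79.7° gives HR at -136.30° from the x-axis; with |HR| = 10.7, R = (25.709, -7.4647). ∠HRN = 68.3° gives RN at 112.00° from the x-axis; with |RN| = 26.4, N = (15.820, 17.013). The perpendicularity gives NU at right angles to RN, so NU runs at 22.000°; with |NU| = 9.6, U = (24.721, 20.609). ∠NUS = 107.8° gives US at -50.200° from the x-axis; with |US| = 29.7, S = (43.732, -2.2088). Then |WS| = |S − W| = 43.788.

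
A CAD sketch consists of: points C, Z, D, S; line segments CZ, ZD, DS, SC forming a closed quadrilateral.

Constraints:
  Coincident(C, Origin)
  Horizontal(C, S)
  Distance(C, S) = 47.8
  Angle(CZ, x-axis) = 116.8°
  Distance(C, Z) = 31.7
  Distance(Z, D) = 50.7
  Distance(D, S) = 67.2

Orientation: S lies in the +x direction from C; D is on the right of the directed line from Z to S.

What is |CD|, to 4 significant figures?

27.27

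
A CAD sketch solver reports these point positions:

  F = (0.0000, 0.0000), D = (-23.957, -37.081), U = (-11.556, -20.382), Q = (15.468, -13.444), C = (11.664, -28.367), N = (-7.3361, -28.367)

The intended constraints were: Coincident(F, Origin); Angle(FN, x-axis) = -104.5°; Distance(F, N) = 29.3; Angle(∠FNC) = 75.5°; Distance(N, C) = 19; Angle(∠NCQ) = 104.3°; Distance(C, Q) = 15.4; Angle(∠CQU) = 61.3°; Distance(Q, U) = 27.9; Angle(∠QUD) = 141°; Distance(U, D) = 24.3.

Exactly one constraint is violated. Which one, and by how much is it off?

Distance(U, D) = 24.3 — off by 3.50.

F = (0.00, 0.00) ✓; FN at -104.5° ✓; |FN| = 29.30 ✓; ∠FNC = 75.50° ✓; |NC| = 19.00 ✓; ∠NCQ = 104.3° ✓; |CQ| = 15.40 ✓; ∠CQU = 61.30° ✓; |QU| = 27.90 ✓; ∠QUD = 141.0° ✓; |UD| = 20.80 ✗.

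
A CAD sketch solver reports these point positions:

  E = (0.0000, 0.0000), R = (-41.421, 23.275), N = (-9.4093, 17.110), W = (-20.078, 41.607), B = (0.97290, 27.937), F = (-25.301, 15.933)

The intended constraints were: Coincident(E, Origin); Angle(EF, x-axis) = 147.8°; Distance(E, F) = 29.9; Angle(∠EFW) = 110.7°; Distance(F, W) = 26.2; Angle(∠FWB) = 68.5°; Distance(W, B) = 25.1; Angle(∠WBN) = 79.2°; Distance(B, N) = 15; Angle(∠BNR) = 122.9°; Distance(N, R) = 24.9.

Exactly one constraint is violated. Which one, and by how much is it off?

Distance(N, R) = 24.9 — off by 7.70.

E = (0.00, 0.00) ✓; EF at 147.8° ✓; |EF| = 29.90 ✓; ∠EFW = 110.7° ✓; |FW| = 26.20 ✓; ∠FWB = 68.50° ✓; |WB| = 25.10 ✓; ∠WBN = 79.20° ✓; |BN| = 15.00 ✓; ∠BNR = 122.9° ✓; |NR| = 32.60 ✗.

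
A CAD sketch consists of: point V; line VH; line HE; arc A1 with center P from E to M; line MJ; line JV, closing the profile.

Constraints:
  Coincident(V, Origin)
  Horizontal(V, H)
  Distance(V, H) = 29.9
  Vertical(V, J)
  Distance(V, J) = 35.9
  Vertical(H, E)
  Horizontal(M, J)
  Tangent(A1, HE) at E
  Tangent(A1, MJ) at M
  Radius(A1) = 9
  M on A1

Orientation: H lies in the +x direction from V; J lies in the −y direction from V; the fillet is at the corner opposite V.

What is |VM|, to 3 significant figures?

41.5

V is at the origin; VH is horizontal with |VH| = 29.9 and H on the +x side, so H = (29.9, 0.00). VJ is vertical with |VJ| = 35.9 and J on the −y side, so J = (0.00, -35.9). The virtual corner opposite V is at (29.9, -35.9). Tangency of A1 to HE means the radius PE is perpendicular to HE and since A1 is tangent to MJ there, PM ⟂ MJ, with radius 9.0, so the center P sits 9.0 in from both sides at P = (20.9, -26.9). That places the tangent points at E = (29.9, -26.9) on HE and M = (20.9, -35.9) on MJ. Then |VM| = |M − V| = 41.5.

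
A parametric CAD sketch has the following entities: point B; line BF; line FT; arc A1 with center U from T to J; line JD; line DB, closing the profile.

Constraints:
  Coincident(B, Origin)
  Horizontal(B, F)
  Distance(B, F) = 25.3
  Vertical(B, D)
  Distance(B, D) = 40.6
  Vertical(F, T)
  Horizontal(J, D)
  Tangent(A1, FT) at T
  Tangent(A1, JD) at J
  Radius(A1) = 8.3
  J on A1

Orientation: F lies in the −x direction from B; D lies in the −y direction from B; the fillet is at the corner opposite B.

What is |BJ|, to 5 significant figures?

44.015

B is at the origin; B and F share the same y with |BF| = 25.3 and F on the −x side, so F = (-25.300, 0.0000). B and D share the same x with |BD| = 40.6 and D on the −y side, so D = (0.0000, -40.600). The virtual corner opposite B is at (-25.300, -40.600). Since A1 is tangent to FT there, UT ⟂ FT and tangency of A1 to JD means the radius UJ is perpendicular to JD, with radius 8.3, so the center U sits 8.3 in from both sides at U = (-17.000, -32.300). That places the tangent points at T = (-25.300, -32.300) on FT and J = (-17.000, -40.600) on JD. Then |BJ| = |J − B| = 44.015.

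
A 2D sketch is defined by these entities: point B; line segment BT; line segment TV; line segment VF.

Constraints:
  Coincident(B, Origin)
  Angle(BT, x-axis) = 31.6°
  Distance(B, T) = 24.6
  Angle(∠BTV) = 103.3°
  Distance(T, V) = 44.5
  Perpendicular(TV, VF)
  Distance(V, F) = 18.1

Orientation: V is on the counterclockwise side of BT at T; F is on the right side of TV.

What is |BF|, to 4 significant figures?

65.45

∠BTV = 103.3°, so TV runs at 31.6° + (180° − 103.3°) = 108.3° from the x-axis; with |TV| = 44.5, V = T + 44.5·(cos 108.3°, sin 108.3°) = (6.980, 55.14). TV is perpendicular to VF; with |VF| = 18.1 on the right of TV, F = V + 18.1·(0.9494, 0.3140) = (24.16, 60.82). Then |BF| = |F − B| = 65.45.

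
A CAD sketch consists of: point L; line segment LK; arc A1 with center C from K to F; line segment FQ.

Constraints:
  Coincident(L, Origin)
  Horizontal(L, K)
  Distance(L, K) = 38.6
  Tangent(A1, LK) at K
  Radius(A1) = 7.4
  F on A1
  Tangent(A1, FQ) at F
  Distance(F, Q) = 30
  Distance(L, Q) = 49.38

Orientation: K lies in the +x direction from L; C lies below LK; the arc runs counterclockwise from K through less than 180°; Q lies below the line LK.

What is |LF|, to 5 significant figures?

32.115

Checks: |CF| = 7.400 ✓; ∠(CF, FQ) = 90.00° ✓; |FQ| = 30.00 ✓; |LQ| = 49.38 ✓.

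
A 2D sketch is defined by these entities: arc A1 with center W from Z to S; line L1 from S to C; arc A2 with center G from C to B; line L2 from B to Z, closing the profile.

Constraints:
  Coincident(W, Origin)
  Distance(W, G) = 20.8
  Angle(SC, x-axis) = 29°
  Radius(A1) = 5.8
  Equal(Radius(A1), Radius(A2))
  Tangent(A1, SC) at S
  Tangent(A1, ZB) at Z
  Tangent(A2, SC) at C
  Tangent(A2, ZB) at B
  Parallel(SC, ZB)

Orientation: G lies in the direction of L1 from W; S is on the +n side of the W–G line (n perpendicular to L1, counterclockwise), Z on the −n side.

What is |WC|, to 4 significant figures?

21.59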